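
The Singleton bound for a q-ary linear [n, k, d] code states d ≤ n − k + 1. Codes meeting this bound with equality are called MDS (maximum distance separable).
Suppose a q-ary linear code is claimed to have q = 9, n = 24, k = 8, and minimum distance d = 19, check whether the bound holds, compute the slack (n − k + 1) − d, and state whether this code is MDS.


Singleton RHS = n − k + 1 = 17, slack = -2, bound violated (no such code; not MDS).

Singleton bound: d ≤ n − k + 1.
Here n = 24, k = 8, so n − k + 1 = 17.
Given d = 19, check d ≤ 17: NO.
Slack = (n − k + 1) − d = -2.
The slack is negative: d = 19 exceeds n − k + 1 = 17 by 2, so the Singleton bound is violated and no linear [24, 8, 19]_9 code can exist. In particular it is not MDS (MDS requires d = n − k + 1 exactly).
Description: the claimed parameters are [24, 8, 19]_9; such a code would be impossible (violates the Singleton bound).


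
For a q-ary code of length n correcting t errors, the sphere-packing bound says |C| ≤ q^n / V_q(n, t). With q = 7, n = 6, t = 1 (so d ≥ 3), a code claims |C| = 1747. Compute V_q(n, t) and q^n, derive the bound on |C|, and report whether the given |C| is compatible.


V_q(n, t) = 37, q^n = 117649, Hamming bound = 3179, |C| = 1747 ≤ bound (satisfied).

Step 1: Compute V_q(n, t) = Σ_{j=0}^1 C(n, j) (q−1)^j.
  j = 0: C(6,0)·(6)^0 = 1·1 = 1.
  j = 1: C(6,1)·(6)^1 = 6·6 = 36.
  V_q(n, t) = 1 + 36 = 37.
Step 2: q^n = 7^6 = 117649.
Step 3: Hamming bound ⌊q^n / V_q(n,t)⌋ = ⌊117649/37⌋ = 3179.
Step 4: Compare |C| = 1747 to 3179: satisfied.
The claimed |C| lies below the Hamming bound.


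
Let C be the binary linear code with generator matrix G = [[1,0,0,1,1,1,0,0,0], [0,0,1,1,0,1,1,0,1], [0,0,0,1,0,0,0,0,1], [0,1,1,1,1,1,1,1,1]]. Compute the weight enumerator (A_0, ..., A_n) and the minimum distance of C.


Weight distribution: A_0 = 1, A_2 = 1, A_3 = 2, A_4 = 2, A_5 = 6, A_6 = 3, A_8 = 1. Minimum distance d = 2.

Enumerate all 2^4 = 16 messages m ∈ F_2^4.
For each, compute codeword c = mG in F_2^9, then tally its weight.
  m = 0000 → c = 000000000, weight = 0.
  m = 1000 → c = 100111000, weight = 4.
  m = 0100 → c = 001101101, weight = 5.
  m = 1100 → c = 101010101, weight = 5.
  m = 0010 → c = 000100001, weight = 2.
  m = 1010 → c = 100011001, weight = 4.
  m = 0110 → c = 001001100, weight = 3.
  m = 1110 → c = 101110100, weight = 5.
  m = 0001 → c = 011111111, weight = 8.
  m = 1001 → c = 111000111, weight = 6.
  m = 0101 → c = 010010010, weight = 3.
  m = 1101 → c = 110101010, weight = 5.
  m = 0011 → c = 011011110, weight = 6.
  m = 1011 → c = 111100110, weight = 6.
  m = 0111 → c = 010110011, weight = 5.
  m = 1111 → c = 110001011, weight = 5.
Tally weights:
  weight 0: 1 codewords.
  weight 2: 1 codewords.
  weight 3: 2 codewords.
  weight 4: 2 codewords.
  weight 5: 6 codewords.
  weight 6: 3 codewords.
  weight 8: 1 codewords.
Minimum distance d = smallest w > 0 with A_w > 0 = 2.
Sanity: Σ A_w = 16 = 2^4 = 16 ✓.


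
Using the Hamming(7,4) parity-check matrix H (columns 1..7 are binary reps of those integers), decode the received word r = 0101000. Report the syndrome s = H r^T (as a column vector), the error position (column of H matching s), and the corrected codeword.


s = (1, 1, 0)^T, error position = 6, corrected codeword c = 0101010

Compute s = H r^T mod 2 one row at a time:
  s_1 = 1 + 0 + 0 + 0 = 1 ≡ 1 (mod 2).
  s_2 = 1 + 0 + 0 + 0 = 1 ≡ 1 (mod 2).
  s_3 = 0 + 0 + 0 + 0 = 0 ≡ 0 (mod 2).
s = (1, 1, 0)^T — this equals column 6 of H (binary 110), so error is at position 6.
Correct: flip bit 6 of r = 0101000 to get c = 0101010.


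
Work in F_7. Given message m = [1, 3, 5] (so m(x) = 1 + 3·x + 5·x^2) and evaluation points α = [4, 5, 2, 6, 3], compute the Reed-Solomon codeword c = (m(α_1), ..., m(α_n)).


c = [2, 1, 6, 3, 6]

Message polynomial: m(x) = 1 + 3·x + 5·x^2 (mod 7).
For each evaluation point α_i, compute m(α_i) mod 7:
  α_1 = 4: Horner steps 5 → 2 → 2, so m(4) = 2.
  α_2 = 5: Horner steps 5 → 0 → 1, so m(5) = 1.
  α_3 = 2: Horner steps 5 → 6 → 6, so m(2) = 6.
  α_4 = 6: Horner steps 5 → 5 → 3, so m(6) = 3.
  α_5 = 3: Horner steps 5 → 4 → 6, so m(3) = 6.
Codeword c = [2, 1, 6, 3, 6] ∈ F_7^5.


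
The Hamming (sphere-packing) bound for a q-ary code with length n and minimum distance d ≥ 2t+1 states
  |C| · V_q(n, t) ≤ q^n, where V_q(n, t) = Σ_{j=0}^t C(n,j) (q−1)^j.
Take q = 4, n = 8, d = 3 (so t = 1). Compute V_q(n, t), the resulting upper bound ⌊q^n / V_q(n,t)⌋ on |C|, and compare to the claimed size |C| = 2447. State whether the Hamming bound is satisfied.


V_q(n, t) = 25, q^n = 65536, Hamming bound = 2621, |C| = 2447 ≤ bound (satisfied).

Step 1: Compute V_q(n, t) = Σ_{j=0}^1 C(n, j) (q−1)^j.
  j = 0: C(8,0)·(3)^0 = 1·1 = 1.
  j = 1: C(8,1)·(3)^1 = 8·3 = 24.
  V_q(n, t) = 1 + 24 = 25.
Step 2: q^n = 4^8 = 65536.
Step 3: Hamming bound ⌊q^n / V_q(n,t)⌋ = ⌊65536/25⌋ = 2621.
Step 4: Compare |C| = 2447 to 2621: satisfied.
The claimed |C| lies below the Hamming bound.


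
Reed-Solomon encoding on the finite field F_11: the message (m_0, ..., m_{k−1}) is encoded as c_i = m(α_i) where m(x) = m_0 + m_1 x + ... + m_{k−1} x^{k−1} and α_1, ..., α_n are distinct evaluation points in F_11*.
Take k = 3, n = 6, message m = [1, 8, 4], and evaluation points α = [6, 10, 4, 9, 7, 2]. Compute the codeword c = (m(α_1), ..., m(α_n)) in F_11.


c = [6, 8, 9, 1, 0, 0]

Message polynomial: m(x) = 1 + 8·x + 4·x^2 (mod 11).
For each evaluation point α_i, compute m(α_i) mod 11:
  α_1 = 6: Horner steps 4 → 10 → 6, so m(6) = 6.
  α_2 = 10: Horner steps 4 → 4 → 8, so m(10) = 8.
  α_3 = 4: Horner steps 4 → 2 → 9, so m(4) = 9.
  α_4 = 9: Horner steps 4 → 0 → 1, so m(9) = 1.
  α_5 = 7: Horner steps 4 → 3 → 0, so m(7) = 0.
  α_6 = 2: Horner steps 4 → 5 → 0, so m(2) = 0.
Codeword c = [6, 8, 9, 1, 0, 0] ∈ F_11^6.


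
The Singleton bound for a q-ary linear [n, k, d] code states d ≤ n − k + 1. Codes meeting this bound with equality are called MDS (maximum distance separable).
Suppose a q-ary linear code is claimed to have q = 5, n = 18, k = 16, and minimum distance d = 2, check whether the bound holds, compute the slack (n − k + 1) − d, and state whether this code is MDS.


Singleton RHS = n − k + 1 = 3, slack = 1, bound satisfied, not MDS.

Singleton bound: d ≤ n − k + 1.
Here n = 18, k = 16, so n − k + 1 = 3.
Given d = 2, check d ≤ 3: YES.
Slack = (n − k + 1) − d = 1.
The code is NOT MDS (slack = 1 > 0).
Description: the claimed parameters are [18, 16, 2]_5; such a code would be non-MDS.


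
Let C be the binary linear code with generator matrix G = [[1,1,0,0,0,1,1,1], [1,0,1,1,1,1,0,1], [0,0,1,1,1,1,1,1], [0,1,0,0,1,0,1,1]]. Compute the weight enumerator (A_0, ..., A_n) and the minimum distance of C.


Weight distribution: A_0 = 1, A_2 = 1, A_3 = 4, A_4 = 3, A_5 = 4, A_6 = 3. Minimum distance d = 2.

Enumerate all 2^4 = 16 messages m ∈ F_2^4.
For each, compute codeword c = mG in F_2^8, then tally its weight.
  m = 0000 → c = 00000000, weight = 0.
  m = 1000 → c = 11000111, weight = 5.
  m = 0100 → c = 10111101, weight = 6.
  m = 1100 → c = 01111010, weight = 5.
  m = 0010 → c = 00111111, weight = 6.
  m = 1010 → c = 11111000, weight = 5.
  m = 0110 → c = 10000010, weight = 2.
  m = 1110 → c = 01000101, weight = 3.
  m = 0001 → c = 01001011, weight = 4.
  m = 1001 → c = 10001100, weight = 3.
  m = 0101 → c = 11110110, weight = 6.
  m = 1101 → c = 00110001, weight = 3.
  m = 0011 → c = 01110100, weight = 4.
  m = 1011 → c = 10110011, weight = 5.
  m = 0111 → c = 11001001, weight = 4.
  m = 1111 → c = 00001110, weight = 3.
Tally weights:
  weight 0: 1 codewords.
  weight 2: 1 codewords.
  weight 3: 4 codewords.
  weight 4: 3 codewords.
  weight 5: 4 codewords.
  weight 6: 3 codewords.
Minimum distance d = smallest w > 0 with A_w > 0 = 2.
Sanity: Σ A_w = 16 = 2^4 = 16 ✓.


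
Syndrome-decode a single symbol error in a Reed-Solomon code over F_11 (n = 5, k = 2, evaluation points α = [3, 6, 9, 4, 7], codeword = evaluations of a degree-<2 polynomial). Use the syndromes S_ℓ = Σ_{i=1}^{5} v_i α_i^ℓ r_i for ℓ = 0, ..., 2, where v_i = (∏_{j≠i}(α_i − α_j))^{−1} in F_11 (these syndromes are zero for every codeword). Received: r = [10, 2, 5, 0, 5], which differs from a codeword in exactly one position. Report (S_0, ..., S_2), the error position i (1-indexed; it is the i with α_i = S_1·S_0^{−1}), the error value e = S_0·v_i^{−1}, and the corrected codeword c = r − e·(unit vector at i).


S = (10, 4, 6), error at position 5, error magnitude e = 2, c = [10, 2, 5, 0, 3].

Step 1: column multipliers v_i = (∏_{j≠i}(α_i − α_j))^{−1} mod 11.
  i = 1 (α = 3): (3−6)(3−9)(3−4)(3−7) = (−3)·(−6)·(−1)·(−4) = 72 ≡ 6, so v_1 = 6^{−1} = 2 (mod 11).
  i = 2 (α = 6): (6−3)(6−9)(6−4)(6−7) = 3·(−3)·2·(−1) = 18 ≡ 7, so v_2 = 7^{−1} = 8 (mod 11).
  i = 3 (α = 9): (9−3)(9−6)(9−4)(9−7) = 6·3·5·2 = 180 ≡ 4, so v_3 = 4^{−1} = 3 (mod 11).
  i = 4 (α = 4): (4−3)(4−6)(4−9)(4−7) = 1·(−2)·(−5)·(−3) = −30 ≡ 3, so v_4 = 3^{−1} = 4 (mod 11).
  i = 5 (α = 7): (7−3)(7−6)(7−9)(7−4) = 4·1·(−2)·3 = −24 ≡ 9, so v_5 = 9^{−1} = 5 (mod 11).
  v = [2, 8, 3, 4, 5].
Step 2: syndromes of r = [10, 2, 5, 0, 5] (all sums mod 11).
  S_0 = Σ v_i r_i = 2·10 + 8·2 + 3·5 + 4·0 + 5·5 = 76 ≡ 10.
  S_1 = Σ v_i α_i r_i = 2·3·10 + 8·6·2 + 3·9·5 + 4·4·0 + 5·7·5 = 466 ≡ 4.
  α_i^2 mod 11 = [9, 3, 4, 5, 5].
  S_2 = Σ v_i α_i^2 r_i = 2·9·10 + 8·3·2 + 3·4·5 + 4·5·0 + 5·5·5 = 413 ≡ 6.
  S = (10, 4, 6) ≠ 0, so r is not a codeword (an error is present).
Step 3: locate the error. For a single error e at position i, S_ℓ = v_i·e·α_i^ℓ, so α_err = S_1/S_0.
  S_0^{−1} = 10^{−1} = 10 (mod 11), so α_err = 4·10 = 40 ≡ 7 = α_5. Error position i = 5.
  Consistency check: S_2/S_1 = 6·3 = 18 ≡ 7 = α_err ✓ (single-error assumption holds).
Step 4: error magnitude e = S_0/v_5 = S_0·∏_{j≠5}(α_5 − α_j) = 10·9 = 90 ≡ 2 (mod 11).
Step 5: correct position 5: c_5 = r_5 − e = 5 − 2 ≡ 3 (mod 11). Hence c = [10, 2, 5, 0, 3].
  Check: interpolating c through the α_i gives m(x) = 7 + 1·x (degree < 2) with m(α_i) = c_i for every i, so c is indeed a codeword.


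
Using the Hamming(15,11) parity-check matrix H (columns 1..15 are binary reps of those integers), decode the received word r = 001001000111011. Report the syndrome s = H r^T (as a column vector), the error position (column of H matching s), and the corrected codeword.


s = (1, 0, 0, 1)^T, error position = 9, corrected codeword c = 001001001111011

Compute s = H r^T mod 2 one row at a time:
  s_1 = 0 + 0 + 1 + 1 + 1 + 0 + 1 + 1 = 5 ≡ 1 (mod 2).
  s_2 = 0 + 0 + 1 + 0 + 1 + 0 + 1 + 1 = 4 ≡ 0 (mod 2).
  s_3 = 0 + 1 + 1 + 0 + 1 + 1 + 1 + 1 = 6 ≡ 0 (mod 2).
  s_4 = 0 + 1 + 0 + 0 + 0 + 1 + 0 + 1 = 3 ≡ 1 (mod 2).
s = (1, 0, 0, 1)^T — this equals column 9 of H (binary 1001), so error is at position 9.
Correct: flip bit 9 of r = 001001000111011 to get c = 001001001111011.


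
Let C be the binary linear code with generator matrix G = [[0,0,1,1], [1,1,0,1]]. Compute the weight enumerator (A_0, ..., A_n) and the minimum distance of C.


Weight distribution: A_0 = 1, A_2 = 1, A_3 = 2. Minimum distance d = 2.

Enumerate all 2^2 = 4 messages m ∈ F_2^2.
For each, compute codeword c = mG in F_2^4, then tally its weight.
  m = 00 → c = 0000, weight = 0.
  m = 10 → c = 0011, weight = 2.
  m = 01 → c = 1101, weight = 3.
  m = 11 → c = 1110, weight = 3.
Tally weights:
  weight 0: 1 codewords.
  weight 2: 1 codewords.
  weight 3: 2 codewords.
Minimum distance d = smallest w > 0 with A_w > 0 = 2.
Sanity: Σ A_w = 4 = 2^2 = 4 ✓.


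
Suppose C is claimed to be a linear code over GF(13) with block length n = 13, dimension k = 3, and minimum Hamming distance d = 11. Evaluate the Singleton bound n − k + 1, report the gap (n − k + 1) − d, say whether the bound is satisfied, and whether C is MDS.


Singleton RHS = n − k + 1 = 11, slack = 0, bound satisfied, MDS.

Singleton bound: d ≤ n − k + 1.
Here n = 13, k = 3, so n − k + 1 = 11.
Given d = 11, check d ≤ 11: YES.
Slack = (n − k + 1) − d = 0.
The code is MDS (slack = 0).
Description: the claimed parameters are [13, 3, 11]_13; such a code would be MDS (meets Singleton bound).


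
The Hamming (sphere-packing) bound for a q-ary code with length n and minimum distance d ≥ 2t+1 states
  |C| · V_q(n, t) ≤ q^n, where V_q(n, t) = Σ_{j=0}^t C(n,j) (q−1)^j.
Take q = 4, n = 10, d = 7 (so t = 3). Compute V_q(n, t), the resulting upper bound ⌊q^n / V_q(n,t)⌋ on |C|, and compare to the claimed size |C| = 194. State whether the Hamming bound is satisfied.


V_q(n, t) = 3676, q^n = 1048576, Hamming bound = 285, |C| = 194 ≤ bound (satisfied).

Step 1: Compute V_q(n, t) = Σ_{j=0}^3 C(n, j) (q−1)^j.
  j = 0: C(10,0)·(3)^0 = 1·1 = 1.
  j = 1: C(10,1)·(3)^1 = 10·3 = 30.
  j = 2: C(10,2)·(3)^2 = 45·9 = 405.
  j = 3: C(10,3)·(3)^3 = 120·27 = 3240.
  V_q(n, t) = 1 + 30 + 405 + 3240 = 3676.
Step 2: q^n = 4^10 = 1048576.
Step 3: Hamming bound ⌊q^n / V_q(n,t)⌋ = ⌊1048576/3676⌋ = 285.
Step 4: Compare |C| = 194 to 285: satisfied.
The claimed |C| lies below the Hamming bound.


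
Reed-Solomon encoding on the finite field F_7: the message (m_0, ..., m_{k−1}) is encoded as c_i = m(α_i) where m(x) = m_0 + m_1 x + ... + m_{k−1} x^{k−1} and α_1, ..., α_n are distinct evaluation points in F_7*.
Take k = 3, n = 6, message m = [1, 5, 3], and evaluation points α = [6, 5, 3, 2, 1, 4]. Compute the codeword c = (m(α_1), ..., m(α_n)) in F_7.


c = [6, 3, 1, 2, 2, 6]

Message polynomial: m(x) = 1 + 5·x + 3·x^2 (mod 7).
For each evaluation point α_i, compute m(α_i) mod 7:
  α_1 = 6: Horner steps 3 → 2 → 6, so m(6) = 6.
  α_2 = 5: Horner steps 3 → 6 → 3, so m(5) = 3.
  α_3 = 3: Horner steps 3 → 0 → 1, so m(3) = 1.
  α_4 = 2: Horner steps 3 → 4 → 2, so m(2) = 2.
  α_5 = 1: Horner steps 3 → 1 → 2, so m(1) = 2.
  α_6 = 4: Horner steps 3 → 3 → 6, so m(4) = 6.
Codeword c = [6, 3, 1, 2, 2, 6] ∈ F_7^6.


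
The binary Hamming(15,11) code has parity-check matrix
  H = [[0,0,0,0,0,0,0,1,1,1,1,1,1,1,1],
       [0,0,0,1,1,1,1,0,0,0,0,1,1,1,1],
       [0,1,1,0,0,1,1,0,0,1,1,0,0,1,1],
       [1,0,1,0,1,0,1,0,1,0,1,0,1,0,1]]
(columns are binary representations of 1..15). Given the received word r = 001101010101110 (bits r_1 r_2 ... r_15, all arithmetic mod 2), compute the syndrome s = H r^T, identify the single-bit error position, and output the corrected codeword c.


s = (1, 1, 0, 0)^T, error position = 12, corrected codeword c = 001101010100110

Compute s = H r^T mod 2 one row at a time:
  s_1 = 1 + 0 + 1 + 0 + 1 + 1 + 1 + 0 = 5 ≡ 1 (mod 2).
  s_2 = 1 + 0 + 1 + 0 + 1 + 1 + 1 + 0 = 5 ≡ 1 (mod 2).
  s_3 = 0 + 1 + 1 + 0 + 1 + 0 + 1 + 0 = 4 ≡ 0 (mod 2).
  s_4 = 0 + 1 + 0 + 0 + 0 + 0 + 1 + 0 = 2 ≡ 0 (mod 2).
s = (1, 1, 0, 0)^T — this equals column 12 of H (binary 1100), so error is at position 12.
Correct: flip bit 12 of r = 001101010101110 to get c = 001101010100110.


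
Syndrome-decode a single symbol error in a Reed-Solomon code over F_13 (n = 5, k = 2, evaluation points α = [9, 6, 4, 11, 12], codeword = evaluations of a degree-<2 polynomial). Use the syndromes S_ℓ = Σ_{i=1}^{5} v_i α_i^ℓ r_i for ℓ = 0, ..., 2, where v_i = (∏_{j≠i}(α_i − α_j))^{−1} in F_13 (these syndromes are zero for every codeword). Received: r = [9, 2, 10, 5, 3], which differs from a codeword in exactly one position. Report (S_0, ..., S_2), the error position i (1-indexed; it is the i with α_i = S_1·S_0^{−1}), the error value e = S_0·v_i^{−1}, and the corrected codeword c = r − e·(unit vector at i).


S = (4, 3, 12), error at position 3, error magnitude e = 4, c = [9, 2, 6, 5, 3].

Step 1: column multipliers v_i = (∏_{j≠i}(α_i − α_j))^{−1} mod 13.
  i = 1 (α = 9): (9−6)(9−4)(9−11)(9−12) = 3·5·(−2)·(−3) = 90 ≡ 12, so v_1 = 12^{−1} = 12 (mod 13).
  i = 2 (α = 6): (6−9)(6−4)(6−11)(6−12) = (−3)·2·(−5)·(−6) = −180 ≡ 2, so v_2 = 2^{−1} = 7 (mod 13).
  i = 3 (α = 4): (4−9)(4−6)(4−11)(4−12) = (−5)·(−2)·(−7)·(−8) = 560 ≡ 1, so v_3 = 1^{−1} = 1 (mod 13).
  i = 4 (α = 11): (11−9)(11−6)(11−4)(11−12) = 2·5·7·(−1) = −70 ≡ 8, so v_4 = 8^{−1} = 5 (mod 13).
  i = 5 (α = 12): (12−9)(12−6)(12−4)(12−11) = 3·6·8·1 = 144 ≡ 1, so v_5 = 1^{−1} = 1 (mod 13).
  v = [12, 7, 1, 5, 1].
Step 2: syndromes of r = [9, 2, 10, 5, 3] (all sums mod 13).
  S_0 = Σ v_i r_i = 12·9 + 7·2 + 1·10 + 5·5 + 1·3 = 160 ≡ 4.
  S_1 = Σ v_i α_i r_i = 12·9·9 + 7·6·2 + 1·4·10 + 5·11·5 + 1·12·3 = 1407 ≡ 3.
  α_i^2 mod 13 = [3, 10, 3, 4, 1].
  S_2 = Σ v_i α_i^2 r_i = 12·3·9 + 7·10·2 + 1·3·10 + 5·4·5 + 1·1·3 = 597 ≡ 12.
  S = (4, 3, 12) ≠ 0, so r is not a codeword (an error is present).
Step 3: locate the error. For a single error e at position i, S_ℓ = v_i·e·α_i^ℓ, so α_err = S_1/S_0.
  S_0^{−1} = 4^{−1} = 10 (mod 13), so α_err = 3·10 = 30 ≡ 4 = α_3. Error position i = 3.
  Consistency check: S_2/S_1 = 12·9 = 108 ≡ 4 = α_err ✓ (single-error assumption holds).
Step 4: error magnitude e = S_0/v_3 = S_0·∏_{j≠3}(α_3 − α_j) = 4·1 = 4 ≡ 4 (mod 13).
Step 5: correct position 3: c_3 = r_3 − e = 10 − 4 ≡ 6 (mod 13). Hence c = [9, 2, 6, 5, 3].
  Check: interpolating c through the α_i gives m(x) = 1 + 11·x (degree < 2) with m(α_i) = c_i for every i, so c is indeed a codeword.


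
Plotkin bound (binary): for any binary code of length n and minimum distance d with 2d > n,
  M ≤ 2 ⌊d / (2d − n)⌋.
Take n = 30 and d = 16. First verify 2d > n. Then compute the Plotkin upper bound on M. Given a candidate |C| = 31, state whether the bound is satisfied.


Plotkin bound M ≤ 16; given |C| = 31 > bound (violated).

Check applicability: 2d = 32, n = 30.
2d − n = 2 > 0, so Plotkin applies.
Compute d/(2d−n) = 16/2 ≈ 8.0000.
⌊d/(2d−n)⌋ = 8.
Plotkin bound: M ≤ 2·8 = 16.
Given |C| = 31, check: VIOLATED.
This |C| is above the Plotkin bound, so no binary code with n = 30, d = 16 and 31 codewords exists.


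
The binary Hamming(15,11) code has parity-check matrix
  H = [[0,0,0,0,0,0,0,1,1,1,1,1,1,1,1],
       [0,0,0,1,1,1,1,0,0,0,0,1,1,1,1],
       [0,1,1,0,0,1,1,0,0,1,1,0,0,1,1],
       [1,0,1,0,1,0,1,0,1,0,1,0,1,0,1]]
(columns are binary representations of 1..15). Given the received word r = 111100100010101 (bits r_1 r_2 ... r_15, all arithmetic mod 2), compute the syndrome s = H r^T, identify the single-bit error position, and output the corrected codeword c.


s = (1, 0, 1, 0)^T, error position = 10, corrected codeword c = 111100100110101

Compute s = H r^T mod 2 one row at a time:
  s_1 = 0 + 0 + 0 + 1 + 0 + 1 + 0 + 1 = 3 ≡ 1 (mod 2).
  s_2 = 1 + 0 + 0 + 1 + 0 + 1 + 0 + 1 = 4 ≡ 0 (mod 2).
  s_3 = 1 + 1 + 0 + 1 + 0 + 1 + 0 + 1 = 5 ≡ 1 (mod 2).
  s_4 = 1 + 1 + 0 + 1 + 0 + 1 + 1 + 1 = 6 ≡ 0 (mod 2).
s = (1, 0, 1, 0)^T — this equals column 10 of H (binary 1010), so error is at position 10.
Correct: flip bit 10 of r = 111100100010101 to get c = 111100100110101.


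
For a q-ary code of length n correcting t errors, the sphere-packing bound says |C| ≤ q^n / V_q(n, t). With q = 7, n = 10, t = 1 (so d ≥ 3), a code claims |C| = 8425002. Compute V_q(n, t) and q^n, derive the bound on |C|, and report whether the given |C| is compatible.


V_q(n, t) = 61, q^n = 282475249, Hamming bound = 4630741, |C| = 8425002 > bound (violated).

Step 1: Compute V_q(n, t) = Σ_{j=0}^1 C(n, j) (q−1)^j.
  j = 0: C(10,0)·(6)^0 = 1·1 = 1.
  j = 1: C(10,1)·(6)^1 = 10·6 = 60.
  V_q(n, t) = 1 + 60 = 61.
Step 2: q^n = 7^10 = 282475249.
Step 3: Hamming bound ⌊q^n / V_q(n,t)⌋ = ⌊282475249/61⌋ = 4630741.
Step 4: Compare |C| = 8425002 to 4630741: violated.
The claimed |C| lies above the Hamming bound, so no 7-ary code of length 10 with d ≥ 3 can have 8425002 codewords.


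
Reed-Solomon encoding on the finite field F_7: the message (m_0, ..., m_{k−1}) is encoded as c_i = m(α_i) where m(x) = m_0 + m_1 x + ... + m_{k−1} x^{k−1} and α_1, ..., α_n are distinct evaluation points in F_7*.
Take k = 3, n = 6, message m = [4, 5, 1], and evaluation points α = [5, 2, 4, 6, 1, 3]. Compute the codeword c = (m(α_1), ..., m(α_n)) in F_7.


c = [5, 4, 5, 0, 3, 0]

Message polynomial: m(x) = 4 + 5·x + 1·x^2 (mod 7).
For each evaluation point α_i, compute m(α_i) mod 7:
  α_1 = 5: Horner steps 1 → 3 → 5, so m(5) = 5.
  α_2 = 2: Horner steps 1 → 0 → 4, so m(2) = 4.
  α_3 = 4: Horner steps 1 → 2 → 5, so m(4) = 5.
  α_4 = 6: Horner steps 1 → 4 → 0, so m(6) = 0.
  α_5 = 1: Horner steps 1 → 6 → 3, so m(1) = 3.
  α_6 = 3: Horner steps 1 → 1 → 0, so m(3) = 0.
Codeword c = [5, 4, 5, 0, 3, 0] ∈ F_7^6.


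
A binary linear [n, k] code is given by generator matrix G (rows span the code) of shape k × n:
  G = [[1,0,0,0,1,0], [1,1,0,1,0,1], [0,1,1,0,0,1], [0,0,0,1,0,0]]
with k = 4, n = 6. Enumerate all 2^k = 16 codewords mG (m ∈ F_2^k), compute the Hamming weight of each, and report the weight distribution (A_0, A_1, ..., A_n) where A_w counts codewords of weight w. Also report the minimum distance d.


Weight distribution: A_0 = 1, A_1 = 1, A_2 = 3, A_3 = 6, A_4 = 3, A_5 = 1, A_6 = 1. Minimum distance d = 1.

Enumerate all 2^4 = 16 messages m ∈ F_2^4.
For each, compute codeword c = mG in F_2^6, then tally its weight.
  m = 0000 → c = 000000, weight = 0.
  m = 1000 → c = 100010, weight = 2.
  m = 0100 → c = 110101, weight = 4.
  m = 1100 → c = 010111, weight = 4.
  m = 0010 → c = 011001, weight = 3.
  m = 1010 → c = 111011, weight = 5.
  m = 0110 → c = 101100, weight = 3.
  m = 1110 → c = 001110, weight = 3.
  m = 0001 → c = 000100, weight = 1.
  m = 1001 → c = 100110, weight = 3.
  m = 0101 → c = 110001, weight = 3.
  m = 1101 → c = 010011, weight = 3.
  m = 0011 → c = 011101, weight = 4.
  m = 1011 → c = 111111, weight = 6.
  m = 0111 → c = 101000, weight = 2.
  m = 1111 → c = 001010, weight = 2.
Tally weights:
  weight 0: 1 codewords.
  weight 1: 1 codewords.
  weight 2: 3 codewords.
  weight 3: 6 codewords.
  weight 4: 3 codewords.
  weight 5: 1 codewords.
  weight 6: 1 codewords.
Minimum distance d = smallest w > 0 with A_w > 0 = 1.
Sanity: Σ A_w = 16 = 2^4 = 16 ✓.


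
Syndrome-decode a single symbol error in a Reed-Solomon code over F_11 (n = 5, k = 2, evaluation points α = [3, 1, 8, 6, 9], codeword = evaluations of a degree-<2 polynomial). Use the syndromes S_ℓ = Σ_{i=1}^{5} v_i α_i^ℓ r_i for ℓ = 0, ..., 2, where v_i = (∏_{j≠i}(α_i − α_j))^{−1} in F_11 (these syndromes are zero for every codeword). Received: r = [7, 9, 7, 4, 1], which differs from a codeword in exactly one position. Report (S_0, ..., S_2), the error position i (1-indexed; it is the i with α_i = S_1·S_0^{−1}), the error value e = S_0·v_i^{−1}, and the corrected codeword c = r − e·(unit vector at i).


S = (7, 1, 8), error at position 3, error magnitude e = 5, c = [7, 9, 2, 4, 1].

Step 1: column multipliers v_i = (∏_{j≠i}(α_i − α_j))^{−1} mod 11.
  i = 1 (α = 3): (3−1)(3−8)(3−6)(3−9) = 2·(−5)·(−3)·(−6) = −180 ≡ 7, so v_1 = 7^{−1} = 8 (mod 11).
  i = 2 (α = 1): (1−3)(1−8)(1−6)(1−9) = (−2)·(−7)·(−5)·(−8) = 560 ≡ 10, so v_2 = 10^{−1} = 10 (mod 11).
  i = 3 (α = 8): (8−3)(8−1)(8−6)(8−9) = 5·7·2·(−1) = −70 ≡ 7, so v_3 = 7^{−1} = 8 (mod 11).
  i = 4 (α = 6): (6−3)(6−1)(6−8)(6−9) = 3·5·(−2)·(−3) = 90 ≡ 2, so v_4 = 2^{−1} = 6 (mod 11).
  i = 5 (α = 9): (9−3)(9−1)(9−8)(9−6) = 6·8·1·3 = 144 ≡ 1, so v_5 = 1^{−1} = 1 (mod 11).
  v = [8, 10, 8, 6, 1].
Step 2: syndromes of r = [7, 9, 7, 4, 1] (all sums mod 11).
  S_0 = Σ v_i r_i = 8·7 + 10·9 + 8·7 + 6·4 + 1·1 = 227 ≡ 7.
  S_1 = Σ v_i α_i r_i = 8·3·7 + 10·1·9 + 8·8·7 + 6·6·4 + 1·9·1 = 859 ≡ 1.
  α_i^2 mod 11 = [9, 1, 9, 3, 4].
  S_2 = Σ v_i α_i^2 r_i = 8·9·7 + 10·1·9 + 8·9·7 + 6·3·4 + 1·4·1 = 1174 ≡ 8.
  S = (7, 1, 8) ≠ 0, so r is not a codeword (an error is present).
Step 3: locate the error. For a single error e at position i, S_ℓ = v_i·e·α_i^ℓ, so α_err = S_1/S_0.
  S_0^{−1} = 7^{−1} = 8 (mod 11), so α_err = 1·8 = 8 ≡ 8 = α_3. Error position i = 3.
  Consistency check: S_2/S_1 = 8·1 = 8 ≡ 8 = α_err ✓ (single-error assumption holds).
Step 4: error magnitude e = S_0/v_3 = S_0·∏_{j≠3}(α_3 − α_j) = 7·7 = 49 ≡ 5 (mod 11).
Step 5: correct position 3: c_3 = r_3 − e = 7 − 5 ≡ 2 (mod 11). Hence c = [7, 9, 2, 4, 1].
  Check: interpolating c through the α_i gives m(x) = 10 + 10·x (degree < 2) with m(α_i) = c_i for every i, so c is indeed a codeword.


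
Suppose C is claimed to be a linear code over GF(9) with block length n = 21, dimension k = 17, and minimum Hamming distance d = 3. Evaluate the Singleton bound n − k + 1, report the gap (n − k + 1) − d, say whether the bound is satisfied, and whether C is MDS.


Singleton RHS = n − k + 1 = 5, slack = 2, bound satisfied, not MDS.

Singleton bound: d ≤ n − k + 1.
Here n = 21, k = 17, so n − k + 1 = 5.
Given d = 3, check d ≤ 5: YES.
Slack = (n − k + 1) − d = 2.
The code is NOT MDS (slack = 2 > 0).
Description: the claimed parameters are [21, 17, 3]_9; such a code would be non-MDS.


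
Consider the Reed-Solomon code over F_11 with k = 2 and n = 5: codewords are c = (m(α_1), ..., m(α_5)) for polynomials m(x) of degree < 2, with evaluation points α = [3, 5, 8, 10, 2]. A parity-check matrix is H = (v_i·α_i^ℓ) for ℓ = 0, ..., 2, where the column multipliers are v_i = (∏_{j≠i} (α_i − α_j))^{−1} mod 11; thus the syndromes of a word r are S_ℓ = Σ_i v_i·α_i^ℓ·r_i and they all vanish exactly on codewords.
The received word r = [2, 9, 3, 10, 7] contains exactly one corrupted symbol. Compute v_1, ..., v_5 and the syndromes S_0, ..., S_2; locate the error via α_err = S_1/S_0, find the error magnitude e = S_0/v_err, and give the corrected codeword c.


S = (3, 6, 1), error at position 5, error magnitude e = 3, c = [2, 9, 3, 10, 4].

Step 1: column multipliers v_i = (∏_{j≠i}(α_i − α_j))^{−1} mod 11.
  i = 1 (α = 3): (3−5)(3−8)(3−10)(3−2) = (−2)·(−5)·(−7)·1 = −70 ≡ 7, so v_1 = 7^{−1} = 8 (mod 11).
  i = 2 (α = 5): (5−3)(5−8)(5−10)(5−2) = 2·(−3)·(−5)·3 = 90 ≡ 2, so v_2 = 2^{−1} = 6 (mod 11).
  i = 3 (α = 8): (8−3)(8−5)(8−10)(8−2) = 5·3·(−2)·6 = −180 ≡ 7, so v_3 = 7^{−1} = 8 (mod 11).
  i = 4 (α = 10): (10−3)(10−5)(10−8)(10−2) = 7·5·2·8 = 560 ≡ 10, so v_4 = 10^{−1} = 10 (mod 11).
  i = 5 (α = 2): (2−3)(2−5)(2−8)(2−10) = (−1)·(−3)·(−6)·(−8) = 144 ≡ 1, so v_5 = 1^{−1} = 1 (mod 11).
  v = [8, 6, 8, 10, 1].
Step 2: syndromes of r = [2, 9, 3, 10, 7] (all sums mod 11).
  S_0 = Σ v_i r_i = 8·2 + 6·9 + 8·3 + 10·10 + 1·7 = 201 ≡ 3.
  S_1 = Σ v_i α_i r_i = 8·3·2 + 6·5·9 + 8·8·3 + 10·10·10 + 1·2·7 = 1524 ≡ 6.
  α_i^2 mod 11 = [9, 3, 9, 1, 4].
  S_2 = Σ v_i α_i^2 r_i = 8·9·2 + 6·3·9 + 8·9·3 + 10·1·10 + 1·4·7 = 650 ≡ 1.
  S = (3, 6, 1) ≠ 0, so r is not a codeword (an error is present).
Step 3: locate the error. For a single error e at position i, S_ℓ = v_i·e·α_i^ℓ, so α_err = S_1/S_0.
  S_0^{−1} = 3^{−1} = 4 (mod 11), so α_err = 6·4 = 24 ≡ 2 = α_5. Error position i = 5.
  Consistency check: S_2/S_1 = 1·2 = 2 ≡ 2 = α_err ✓ (single-error assumption holds).
Step 4: error magnitude e = S_0/v_5 = S_0·∏_{j≠5}(α_5 − α_j) = 3·1 = 3 ≡ 3 (mod 11).
Step 5: correct position 5: c_5 = r_5 − e = 7 − 3 ≡ 4 (mod 11). Hence c = [2, 9, 3, 10, 4].
  Check: interpolating c through the α_i gives m(x) = 8 + 9·x (degree < 2) with m(α_i) = c_i for every i, so c is indeed a codeword.


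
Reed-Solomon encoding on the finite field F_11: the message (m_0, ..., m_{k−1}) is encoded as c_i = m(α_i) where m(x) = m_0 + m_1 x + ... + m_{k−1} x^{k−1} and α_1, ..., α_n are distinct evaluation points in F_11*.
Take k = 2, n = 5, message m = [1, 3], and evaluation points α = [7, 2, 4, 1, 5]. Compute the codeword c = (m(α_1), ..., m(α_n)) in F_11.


c = [0, 7, 2, 4, 5]

Message polynomial: m(x) = 1 + 3·x (mod 11).
For each evaluation point α_i, compute m(α_i) mod 11:
  α_1 = 7: Horner steps 3 → 0, so m(7) = 0.
  α_2 = 2: Horner steps 3 → 7, so m(2) = 7.
  α_3 = 4: Horner steps 3 → 2, so m(4) = 2.
  α_4 = 1: Horner steps 3 → 4, so m(1) = 4.
  α_5 = 5: Horner steps 3 → 5, so m(5) = 5.
Codeword c = [0, 7, 2, 4, 5] ∈ F_11^5.


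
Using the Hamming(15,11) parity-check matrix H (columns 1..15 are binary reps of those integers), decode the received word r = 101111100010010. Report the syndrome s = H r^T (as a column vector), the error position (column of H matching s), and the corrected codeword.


s = (0, 1, 1, 1)^T, error position = 7, corrected codeword c = 101111000010010

Compute s = H r^T mod 2 one row at a time:
  s_1 = 0 + 0 + 0 + 1 + 0 + 0 + 1 + 0 = 2 ≡ 0 (mod 2).
  s_2 = 1 + 1 + 1 + 1 + 0 + 0 + 1 + 0 = 5 ≡ 1 (mod 2).
  s_3 = 0 + 1 + 1 + 1 + 0 + 1 + 1 + 0 = 5 ≡ 1 (mod 2).
  s_4 = 1 + 1 + 1 + 1 + 0 + 1 + 0 + 0 = 5 ≡ 1 (mod 2).
s = (0, 1, 1, 1)^T — this equals column 7 of H (binary 0111), so error is at position 7.
Correct: flip bit 7 of r = 101111100010010 to get c = 101111000010010.


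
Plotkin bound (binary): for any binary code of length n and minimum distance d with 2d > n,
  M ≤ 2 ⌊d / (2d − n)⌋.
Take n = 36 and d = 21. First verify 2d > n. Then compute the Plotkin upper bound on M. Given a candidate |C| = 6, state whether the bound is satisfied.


Plotkin bound M ≤ 6; given |C| = 6 ≤ bound (satisfied).

Check applicability: 2d = 42, n = 36.
2d − n = 6 > 0, so Plotkin applies.
Compute d/(2d−n) = 21/6 ≈ 3.5000.
⌊d/(2d−n)⌋ = 3.
Plotkin bound: M ≤ 2·3 = 6.
Given |C| = 6, check: satisfied.
This |C| is at the Plotkin bound.


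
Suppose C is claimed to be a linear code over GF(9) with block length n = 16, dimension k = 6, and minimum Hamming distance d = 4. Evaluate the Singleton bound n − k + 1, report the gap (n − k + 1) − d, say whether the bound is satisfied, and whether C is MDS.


Singleton RHS = n − k + 1 = 11, slack = 7, bound satisfied, not MDS.

Singleton bound: d ≤ n − k + 1.
Here n = 16, k = 6, so n − k + 1 = 11.
Given d = 4, check d ≤ 11: YES.
Slack = (n − k + 1) − d = 7.
The code is NOT MDS (slack = 7 > 0).
Description: the claimed parameters are [16, 6, 4]_9; such a code would be non-MDS.


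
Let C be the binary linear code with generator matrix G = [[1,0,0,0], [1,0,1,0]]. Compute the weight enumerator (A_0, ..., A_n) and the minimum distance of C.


Weight distribution: A_0 = 1, A_1 = 2, A_2 = 1. Minimum distance d = 1.

Enumerate all 2^2 = 4 messages m ∈ F_2^2.
For each, compute codeword c = mG in F_2^4, then tally its weight.
  m = 00 → c = 0000, weight = 0.
  m = 10 → c = 1000, weight = 1.
  m = 01 → c = 1010, weight = 2.
  m = 11 → c = 0010, weight = 1.
Tally weights:
  weight 0: 1 codewords.
  weight 1: 2 codewords.
  weight 2: 1 codewords.
Minimum distance d = smallest w > 0 with A_w > 0 = 1.
Sanity: Σ A_w = 4 = 2^2 = 4 ✓.


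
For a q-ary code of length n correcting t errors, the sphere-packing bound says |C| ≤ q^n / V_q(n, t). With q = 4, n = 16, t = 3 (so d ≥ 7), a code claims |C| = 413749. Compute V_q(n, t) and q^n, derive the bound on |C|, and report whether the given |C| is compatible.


V_q(n, t) = 16249, q^n = 4294967296, Hamming bound = 264321, |C| = 413749 > bound (violated).

Step 1: Compute V_q(n, t) = Σ_{j=0}^3 C(n, j) (q−1)^j.
  j = 0: C(16,0)·(3)^0 = 1·1 = 1.
  j = 1: C(16,1)·(3)^1 = 16·3 = 48.
  j = 2: C(16,2)·(3)^2 = 120·9 = 1080.
  j = 3: C(16,3)·(3)^3 = 560·27 = 15120.
  V_q(n, t) = 1 + 48 + 1080 + 15120 = 16249.
Step 2: q^n = 4^16 = 4294967296.
Step 3: Hamming bound ⌊q^n / V_q(n,t)⌋ = ⌊4294967296/16249⌋ = 264321.
Step 4: Compare |C| = 413749 to 264321: violated.
The claimed |C| lies above the Hamming bound, so no 4-ary code of length 16 with d ≥ 7 can have 413749 codewords.


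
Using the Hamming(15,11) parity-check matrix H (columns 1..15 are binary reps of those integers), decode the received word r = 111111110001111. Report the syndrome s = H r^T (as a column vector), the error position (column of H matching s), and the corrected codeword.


s = (1, 0, 0, 0)^T, error position = 8, corrected codeword c = 111111100001111

Compute s = H r^T mod 2 one row at a time:
  s_1 = 1 + 0 + 0 + 0 + 1 + 1 + 1 + 1 = 5 ≡ 1 (mod 2).
  s_2 = 1 + 1 + 1 + 1 + 1 + 1 + 1 + 1 = 8 ≡ 0 (mod 2).
  s_3 = 1 + 1 + 1 + 1 + 0 + 0 + 1 + 1 = 6 ≡ 0 (mod 2).
  s_4 = 1 + 1 + 1 + 1 + 0 + 0 + 1 + 1 = 6 ≡ 0 (mod 2).
s = (1, 0, 0, 0)^T — this equals column 8 of H (binary 1000), so error is at position 8.
Correct: flip bit 8 of r = 111111110001111 to get c = 111111100001111.


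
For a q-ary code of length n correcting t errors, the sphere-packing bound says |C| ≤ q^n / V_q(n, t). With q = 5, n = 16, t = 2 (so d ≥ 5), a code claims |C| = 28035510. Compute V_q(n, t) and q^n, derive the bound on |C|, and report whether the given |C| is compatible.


V_q(n, t) = 1985, q^n = 152587890625, Hamming bound = 76870473, |C| = 28035510 ≤ bound (satisfied).

Step 1: Compute V_q(n, t) = Σ_{j=0}^2 C(n, j) (q−1)^j.
  j = 0: C(16,0)·(4)^0 = 1·1 = 1.
  j = 1: C(16,1)·(4)^1 = 16·4 = 64.
  j = 2: C(16,2)·(4)^2 = 120·16 = 1920.
  V_q(n, t) = 1 + 64 + 1920 = 1985.
Step 2: q^n = 5^16 = 152587890625.
Step 3: Hamming bound ⌊q^n / V_q(n,t)⌋ = ⌊152587890625/1985⌋ = 76870473.
Step 4: Compare |C| = 28035510 to 76870473: satisfied.
The claimed |C| lies below the Hamming bound.


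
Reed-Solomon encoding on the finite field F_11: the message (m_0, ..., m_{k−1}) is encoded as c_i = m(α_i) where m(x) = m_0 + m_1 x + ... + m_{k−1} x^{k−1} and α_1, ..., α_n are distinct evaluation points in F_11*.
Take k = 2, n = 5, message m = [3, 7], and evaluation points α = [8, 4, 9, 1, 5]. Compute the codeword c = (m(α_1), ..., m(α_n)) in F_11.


c = [4, 9, 0, 10, 5]

Message polynomial: m(x) = 3 + 7·x (mod 11).
For each evaluation point α_i, compute m(α_i) mod 11:
  α_1 = 8: Horner steps 7 → 4, so m(8) = 4.
  α_2 = 4: Horner steps 7 → 9, so m(4) = 9.
  α_3 = 9: Horner steps 7 → 0, so m(9) = 0.
  α_4 = 1: Horner steps 7 → 10, so m(1) = 10.
  α_5 = 5: Horner steps 7 → 5, so m(5) = 5.
Codeword c = [4, 9, 0, 10, 5] ∈ F_11^5.


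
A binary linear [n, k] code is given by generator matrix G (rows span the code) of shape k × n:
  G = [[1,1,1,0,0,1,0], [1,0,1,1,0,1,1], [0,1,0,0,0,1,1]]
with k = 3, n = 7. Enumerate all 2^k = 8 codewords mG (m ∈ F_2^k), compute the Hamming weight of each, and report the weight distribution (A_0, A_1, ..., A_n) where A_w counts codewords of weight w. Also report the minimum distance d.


Weight distribution: A_0 = 1, A_2 = 1, A_3 = 3, A_4 = 2, A_5 = 1. Minimum distance d = 2.

Enumerate all 2^3 = 8 messages m ∈ F_2^3.
For each, compute codeword c = mG in F_2^7, then tally its weight.
  m = 000 → c = 0000000, weight = 0.
  m = 100 → c = 1110010, weight = 4.
  m = 010 → c = 1011011, weight = 5.
  m = 110 → c = 0101001, weight = 3.
  m = 001 → c = 0100011, weight = 3.
  m = 101 → c = 1010001, weight = 3.
  m = 011 → c = 1111000, weight = 4.
  m = 111 → c = 0001010, weight = 2.
Tally weights:
  weight 0: 1 codewords.
  weight 2: 1 codewords.
  weight 3: 3 codewords.
  weight 4: 2 codewords.
  weight 5: 1 codewords.
Minimum distance d = smallest w > 0 with A_w > 0 = 2.
Sanity: Σ A_w = 8 = 2^3 = 8 ✓.


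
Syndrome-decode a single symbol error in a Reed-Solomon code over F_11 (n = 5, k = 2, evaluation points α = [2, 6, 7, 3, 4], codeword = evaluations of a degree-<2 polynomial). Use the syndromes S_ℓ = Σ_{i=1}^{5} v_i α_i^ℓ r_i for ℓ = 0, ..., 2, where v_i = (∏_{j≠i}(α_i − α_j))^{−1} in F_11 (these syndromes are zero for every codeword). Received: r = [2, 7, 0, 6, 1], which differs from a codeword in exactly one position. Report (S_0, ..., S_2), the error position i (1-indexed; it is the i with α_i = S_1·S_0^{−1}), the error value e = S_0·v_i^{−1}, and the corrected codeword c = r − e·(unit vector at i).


S = (2, 8, 10), error at position 5, error magnitude e = 2, c = [2, 7, 0, 6, 10].

Step 1: column multipliers v_i = (∏_{j≠i}(α_i − α_j))^{−1} mod 11.
  i = 1 (α = 2): (2−6)(2−7)(2−3)(2−4) = (−4)·(−5)·(−1)·(−2) = 40 ≡ 7, so v_1 = 7^{−1} = 8 (mod 11).
  i = 2 (α = 6): (6−2)(6−7)(6−3)(6−4) = 4·(−1)·3·2 = −24 ≡ 9, so v_2 = 9^{−1} = 5 (mod 11).
  i = 3 (α = 7): (7−2)(7−6)(7−3)(7−4) = 5·1·4·3 = 60 ≡ 5, so v_3 = 5^{−1} = 9 (mod 11).
  i = 4 (α = 3): (3−2)(3−6)(3−7)(3−4) = 1·(−3)·(−4)·(−1) = −12 ≡ 10, so v_4 = 10^{−1} = 10 (mod 11).
  i = 5 (α = 4): (4−2)(4−6)(4−7)(4−3) = 2·(−2)·(−3)·1 = 12 ≡ 1, so v_5 = 1^{−1} = 1 (mod 11).
  v = [8, 5, 9, 10, 1].
Step 2: syndromes of r = [2, 7, 0, 6, 1] (all sums mod 11).
  S_0 = Σ v_i r_i = 8·2 + 5·7 + 9·0 + 10·6 + 1·1 = 112 ≡ 2.
  S_1 = Σ v_i α_i r_i = 8·2·2 + 5·6·7 + 9·7·0 + 10·3·6 + 1·4·1 = 426 ≡ 8.
  α_i^2 mod 11 = [4, 3, 5, 9, 5].
  S_2 = Σ v_i α_i^2 r_i = 8·4·2 + 5·3·7 + 9·5·0 + 10·9·6 + 1·5·1 = 714 ≡ 10.
  S = (2, 8, 10) ≠ 0, so r is not a codeword (an error is present).
Step 3: locate the error. For a single error e at position i, S_ℓ = v_i·e·α_i^ℓ, so α_err = S_1/S_0.
  S_0^{−1} = 2^{−1} = 6 (mod 11), so α_err = 8·6 = 48 ≡ 4 = α_5. Error position i = 5.
  Consistency check: S_2/S_1 = 10·7 = 70 ≡ 4 = α_err ✓ (single-error assumption holds).
Step 4: error magnitude e = S_0/v_5 = S_0·∏_{j≠5}(α_5 − α_j) = 2·1 = 2 ≡ 2 (mod 11).
Step 5: correct position 5: c_5 = r_5 − e = 1 − 2 ≡ 10 (mod 11). Hence c = [2, 7, 0, 6, 10].
  Check: interpolating c through the α_i gives m(x) = 5 + 4·x (degree < 2) with m(α_i) = c_i for every i, so c is indeed a codeword.


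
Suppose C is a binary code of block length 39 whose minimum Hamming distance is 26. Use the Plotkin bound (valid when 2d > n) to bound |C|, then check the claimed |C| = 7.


Plotkin bound M ≤ 4; given |C| = 7 > bound (violated).

Check applicability: 2d = 52, n = 39.
2d − n = 13 > 0, so Plotkin applies.
Compute d/(2d−n) = 26/13 ≈ 2.0000.
⌊d/(2d−n)⌋ = 2.
Plotkin bound: M ≤ 2·2 = 4.
Given |C| = 7, check: VIOLATED.
This |C| is above the Plotkin bound, so no binary code with n = 39, d = 26 and 7 codewords exists.


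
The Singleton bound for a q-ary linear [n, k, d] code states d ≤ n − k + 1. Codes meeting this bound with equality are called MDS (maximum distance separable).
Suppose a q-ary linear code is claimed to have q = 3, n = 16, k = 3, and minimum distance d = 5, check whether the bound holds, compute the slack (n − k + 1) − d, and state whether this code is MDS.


Singleton RHS = n − k + 1 = 14, slack = 9, bound satisfied, not MDS.

Singleton bound: d ≤ n − k + 1.
Here n = 16, k = 3, so n − k + 1 = 14.
Given d = 5, check d ≤ 14: YES.
Slack = (n − k + 1) − d = 9.
The code is NOT MDS (slack = 9 > 0).
Description: the claimed parameters are [16, 3, 5]_3; such a code would be non-MDS.


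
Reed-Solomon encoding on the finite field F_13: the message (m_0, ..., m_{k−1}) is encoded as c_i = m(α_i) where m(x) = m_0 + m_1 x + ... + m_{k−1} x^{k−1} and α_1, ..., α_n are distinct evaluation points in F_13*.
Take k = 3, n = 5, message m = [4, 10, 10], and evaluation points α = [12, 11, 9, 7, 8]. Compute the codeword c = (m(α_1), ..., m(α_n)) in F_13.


c = [4, 11, 7, 5, 9]

Message polynomial: m(x) = 4 + 10·x + 10·x^2 (mod 13).
For each evaluation point α_i, compute m(α_i) mod 13:
  α_1 = 12: Horner steps 10 → 0 → 4, so m(12) = 4.
  α_2 = 11: Horner steps 10 → 3 → 11, so m(11) = 11.
  α_3 = 9: Horner steps 10 → 9 → 7, so m(9) = 7.
  α_4 = 7: Horner steps 10 → 2 → 5, so m(7) = 5.
  α_5 = 8: Horner steps 10 → 12 → 9, so m(8) = 9.
Codeword c = [4, 11, 7, 5, 9] ∈ F_13^5.
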